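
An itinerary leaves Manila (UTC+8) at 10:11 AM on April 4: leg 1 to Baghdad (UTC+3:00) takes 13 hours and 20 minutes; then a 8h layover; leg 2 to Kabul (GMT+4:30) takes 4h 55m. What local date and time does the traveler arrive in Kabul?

8:56 AM on April 5

Convert departure to UTC: 10:11 AM − 8:00 = 2:11 AM UTC on Apr 4.
Add 13 hours 20 minutes leg 1 → 3:31 PM UTC.
Add 8 hours layover in Baghdad → 11:31 PM UTC.
Add 4 hours and 55 minutes leg 2 → 4:26 AM UTC (Apr 5).
Kabul is UTC+4:30, so local arrival = 4:26 AM + 4:30 = 8:56 AM on Apr 5.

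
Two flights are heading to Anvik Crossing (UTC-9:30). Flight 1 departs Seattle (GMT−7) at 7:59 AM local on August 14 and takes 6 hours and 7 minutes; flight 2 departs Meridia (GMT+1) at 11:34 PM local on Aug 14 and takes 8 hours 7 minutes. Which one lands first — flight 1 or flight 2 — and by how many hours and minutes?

the first, by 9 hours 35 minutes

Flight 1 in UTC: 7:59 AM + 7:00 = 2:59 PM on Aug 14.
+6 hours and 7 minutes → arrive 9:06 PM UTC on Aug 14.
Flight 2 in UTC: 11:34 PM − 1:00 = 10:34 PM on Aug 14.
+8 hours and 7 minutes → arrive 6:41 AM UTC on Aug 15.
Flight 1 lands earlier by 9 hours 35 minutes.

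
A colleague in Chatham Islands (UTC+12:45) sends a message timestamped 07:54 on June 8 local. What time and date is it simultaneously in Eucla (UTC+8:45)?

03:54 on June 8

In UTC: 07:54 − 12:45 = 19:09 on Jun 7.
Eucla is UTC+8:45: 19:09 + 8:45 = 03:54 on Jun 8.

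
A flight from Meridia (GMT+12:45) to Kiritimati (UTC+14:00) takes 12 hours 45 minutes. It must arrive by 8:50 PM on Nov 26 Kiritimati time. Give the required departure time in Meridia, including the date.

6:50 AM on November 26

Target arrival in UTC: 8:50 PM − 14:00 = 6:50 AM on Nov 26.
Subtract 12 hours and 45 minutes → departure 6:05 PM UTC on Nov 25.
Meridia is UTC+12:45: 6:05 PM + 12:45 = 6:50 AM on Nov 26.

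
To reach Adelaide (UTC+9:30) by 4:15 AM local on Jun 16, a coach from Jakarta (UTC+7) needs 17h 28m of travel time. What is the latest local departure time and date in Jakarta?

8:17 AM on Jun 15

Target arrival in UTC: 4:15 AM − 9:30 = 6:45 PM on Jun 15.
Subtract 17 hours 28 minutes → departure 1:17 AM UTC on Jun 15.
Jakarta is UTC+7:00: 1:17 AM + 7:00 = 8:17 AM on Jun 15.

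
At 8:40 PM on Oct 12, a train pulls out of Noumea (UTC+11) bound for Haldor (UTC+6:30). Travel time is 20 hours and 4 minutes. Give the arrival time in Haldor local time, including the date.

12:14 PM on October 13

Convert departure to UTC: 8:40 PM − 11:00 = 9:40 AM UTC on Oct 12.
Add 20 hours 4 minutes travel time → 5:44 AM UTC (Oct 13).
Haldor is UTC+6:30, so local arrival = 5:44 AM + 6:30 = 12:14 PM on Oct 13.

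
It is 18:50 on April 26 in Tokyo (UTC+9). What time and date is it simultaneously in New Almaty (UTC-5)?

04:50 on April 26

In UTC: 18:50 − 9:00 = 09:50 on Apr 26.
New Almaty is UTC−5:00: 09:50 − 5:00 = 04:50 on Apr 26.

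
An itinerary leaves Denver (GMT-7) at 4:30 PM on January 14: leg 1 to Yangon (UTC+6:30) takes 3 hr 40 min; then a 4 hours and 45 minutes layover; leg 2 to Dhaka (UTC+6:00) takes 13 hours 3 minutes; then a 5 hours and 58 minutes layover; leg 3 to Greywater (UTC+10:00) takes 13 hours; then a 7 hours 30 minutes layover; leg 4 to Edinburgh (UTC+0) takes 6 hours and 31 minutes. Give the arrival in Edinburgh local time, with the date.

5:57 AM on January 17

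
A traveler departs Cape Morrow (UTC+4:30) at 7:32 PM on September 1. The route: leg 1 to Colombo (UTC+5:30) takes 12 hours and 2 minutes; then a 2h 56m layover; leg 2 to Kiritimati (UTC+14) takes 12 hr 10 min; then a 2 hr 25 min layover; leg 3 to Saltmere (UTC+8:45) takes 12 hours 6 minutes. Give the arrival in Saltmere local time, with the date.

5:26 PM on Sep 3

Convert departure to UTC: 7:32 PM − 4:30 = 3:02 PM UTC on Sep 1.
Add 12 hours and 2 minutes leg 1 → 3:04 AM UTC (Sep 2).
Add 2 hours and 56 minutes layover in Colombo → 6:00 AM UTC.
Add 12 hours and 10 minutes leg 2 → 6:10 PM UTC.
Add 2 hours and 25 minutes layover in Kiritimati → 8:35 PM UTC.
Add 12 hours and 6 minutes leg 3 → 8:41 AM UTC (Sep 3).
Saltmere is UTC+8:45, so local arrival = 8:41 AM + 8:45 = 5:26 PM on Sep 3.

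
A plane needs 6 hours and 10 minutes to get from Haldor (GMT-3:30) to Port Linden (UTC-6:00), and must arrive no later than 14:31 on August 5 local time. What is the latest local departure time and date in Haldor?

10:51 on August 5

Target arrival in UTC: 14:31 + 6:00 = 20:31 on Aug 5.
Subtract 6 hours and 10 minutes → departure 14:21 UTC on Aug 5.
Haldor is UTC−3:30: 14:21 − 3:30 = 10:51 on Aug 5.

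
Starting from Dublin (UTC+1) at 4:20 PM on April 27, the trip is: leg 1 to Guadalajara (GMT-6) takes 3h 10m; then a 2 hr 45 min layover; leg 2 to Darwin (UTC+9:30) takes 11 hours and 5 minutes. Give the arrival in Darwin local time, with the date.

5:50 PM on Apr 28

Convert departure to UTC: 4:20 PM − 1:00 = 3:20 PM UTC on Apr 27.
Add 3 hours and 10 minutes leg 1 → 6:30 PM UTC.
Add 2 hours 45 minutes layover in Guadalajara → 9:15 PM UTC.
Add 11 hours 5 minutes leg 2 → 8:20 AM UTC (Apr 28).
Darwin is UTC+9:30, so local arrival = 8:20 AM + 9:30 = 5:50 PM on Apr 28.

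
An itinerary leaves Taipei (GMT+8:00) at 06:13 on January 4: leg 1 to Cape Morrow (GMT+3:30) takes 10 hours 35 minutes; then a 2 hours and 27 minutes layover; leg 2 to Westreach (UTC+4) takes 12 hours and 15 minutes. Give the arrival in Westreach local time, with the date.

03:30 on January 5

Convert departure to UTC: 06:13 − 8:00 = 22:13 UTC on Jan 3.
Add 10 hours and 35 minutes leg 1 → 08:48 UTC (Jan 4).
Add 2 hours and 27 minutes layover in Cape Morrow → 11:15 UTC.
Add 12 hours 15 minutes leg 2 → 23:30 UTC.
Westreach is UTC+4:00, so local arrival = 23:30 + 4:00 = 03:30 on Jan 5.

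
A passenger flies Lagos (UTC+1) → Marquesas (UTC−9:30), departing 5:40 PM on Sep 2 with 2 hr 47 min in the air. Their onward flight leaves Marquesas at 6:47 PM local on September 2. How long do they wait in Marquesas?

Convert departure to UTC: 5:40 PM − 1:00 = 4:40 PM UTC on Sep 2.
Add 2 hours and 47 minutes flight time → 7:27 PM UTC.
Marquesas is UTC−9:30, so local arrival = 7:27 PM − 9:30 = 9:57 AM on Sep 2.
Layover = 6:47 PM − 9:57 AM = 8 hours 50 minutes.

8 hours 50 minutes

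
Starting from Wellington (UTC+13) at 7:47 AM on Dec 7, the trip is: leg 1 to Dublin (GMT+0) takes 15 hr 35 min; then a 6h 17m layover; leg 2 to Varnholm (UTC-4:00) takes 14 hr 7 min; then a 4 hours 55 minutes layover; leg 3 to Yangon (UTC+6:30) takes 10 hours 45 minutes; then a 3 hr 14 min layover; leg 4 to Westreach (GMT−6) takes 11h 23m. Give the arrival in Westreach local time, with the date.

Convert departure to UTC: 7:47 AM − 13:00 = 6:47 PM UTC on Dec 6.
Add 15 hours and 35 minutes leg 1 → 10:22 AM UTC (Dec 7).
Add 6 hours 17 minutes layover in Dublin → 4:39 PM UTC.
Add 14 hours and 7 minutes leg 2 → 6:46 AM UTC (Dec 8).
Add 4 hours 55 minutes layover in Varnholm → 11:41 AM UTC.
Add 10 hours 45 minutes leg 3 → 10:26 PM UTC.
Add 3 hours 14 minutes layover in Yangon → 1:40 AM UTC (Dec 9).
Add 11 hours and 23 minutes leg 4 → 1:03 PM UTC.
Westreach is UTC−6:00, so local arrival = 1:03 PM − 6:00 = 7:03 AM on Dec 9.

7:03 AM on December 9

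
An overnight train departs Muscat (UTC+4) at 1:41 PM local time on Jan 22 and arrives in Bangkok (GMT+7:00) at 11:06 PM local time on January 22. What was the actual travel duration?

6 hours 25 minutes

Bangkok is 3:00 ahead of Muscat.
Clock-face elapsed time (ignoring zones) is 9 hours 25 minutes.
Actual elapsed = 9 hours 25 minutes − 3:00 = 6 hours 25 minutes.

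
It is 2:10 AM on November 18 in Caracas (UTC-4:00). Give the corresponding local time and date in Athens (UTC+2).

8:10 AM on November 18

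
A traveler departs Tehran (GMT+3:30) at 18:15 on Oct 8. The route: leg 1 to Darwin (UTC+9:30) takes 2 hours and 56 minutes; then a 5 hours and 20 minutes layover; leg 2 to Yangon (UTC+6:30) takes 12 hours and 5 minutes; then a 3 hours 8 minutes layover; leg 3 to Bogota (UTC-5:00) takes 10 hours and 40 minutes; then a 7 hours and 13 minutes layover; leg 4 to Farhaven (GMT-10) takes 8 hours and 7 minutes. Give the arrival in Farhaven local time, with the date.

Convert departure to UTC: 18:15 − 3:30 = 14:45 UTC on Oct 8.
Add 2 hours 56 minutes leg 1 → 17:41 UTC.
Add 5 hours 20 minutes layover in Darwin → 23:01 UTC.
Add 12 hours 5 minutes leg 2 → 11:06 UTC (Oct 9).
Add 3 hours 8 minutes layover in Yangon → 14:14 UTC.
Add 10 hours 40 minutes leg 3 → 00:54 UTC (Oct 10).
Add 7 hours 13 minutes layover in Bogota → 08:07 UTC.
Add 8 hours 7 minutes leg 4 → 16:14 UTC.
Farhaven is UTC−10:00, so local arrival = 16:14 − 10:00 = 06:14 on Oct 10.

06:14 on October 10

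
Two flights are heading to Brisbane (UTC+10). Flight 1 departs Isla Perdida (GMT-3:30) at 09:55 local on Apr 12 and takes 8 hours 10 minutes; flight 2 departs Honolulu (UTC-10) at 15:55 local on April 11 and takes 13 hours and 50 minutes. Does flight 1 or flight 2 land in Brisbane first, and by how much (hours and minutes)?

Flight 1 in UTC: 09:55 + 3:30 = 13:25 on Apr 12.
+8 hours 10 minutes → arrive 21:35 UTC on Apr 12.
Flight 2 in UTC: 15:55 + 10:00 = 01:55 on Apr 12.
+13 hours and 50 minutes → arrive 15:45 UTC on Apr 12.
Flight 2 lands earlier by 5 hours 50 minutes.

the second, by 5 hours 50 minutes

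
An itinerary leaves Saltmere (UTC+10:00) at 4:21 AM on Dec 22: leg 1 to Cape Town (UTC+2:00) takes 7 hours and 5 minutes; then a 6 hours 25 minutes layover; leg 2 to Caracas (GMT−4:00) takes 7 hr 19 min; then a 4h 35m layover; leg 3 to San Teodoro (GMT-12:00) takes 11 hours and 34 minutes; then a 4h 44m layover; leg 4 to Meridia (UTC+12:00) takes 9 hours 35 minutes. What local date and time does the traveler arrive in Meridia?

9:38 AM on December 24

Convert departure to UTC: 4:21 AM − 10:00 = 6:21 PM UTC on Dec 21.
Add 7 hours 5 minutes leg 1 → 1:26 AM UTC (Dec 22).
Add 6 hours 25 minutes layover in Cape Town → 7:51 AM UTC.
Add 7 hours and 19 minutes leg 2 → 3:10 PM UTC.
Add 4 hours 35 minutes layover in Caracas → 7:45 PM UTC.
Add 11 hours and 34 minutes leg 3 → 7:19 AM UTC (Dec 23).
Add 4 hours and 44 minutes layover in San Teodoro → 12:03 PM UTC.
Add 9 hours 35 minutes leg 4 → 9:38 PM UTC.
Meridia is UTC+12:00, so local arrival = 9:38 PM + 12:00 = 9:38 AM on Dec 24.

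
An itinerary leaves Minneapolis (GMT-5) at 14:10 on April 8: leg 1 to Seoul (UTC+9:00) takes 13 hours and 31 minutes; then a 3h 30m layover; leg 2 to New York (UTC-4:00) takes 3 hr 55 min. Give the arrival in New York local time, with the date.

Convert departure to UTC: 14:10 + 5:00 = 19:10 UTC on Apr 8.
Add 13 hours and 31 minutes leg 1 → 08:41 UTC (Apr 9).
Add 3 hours and 30 minutes layover in Seoul → 12:11 UTC.
Add 3 hours 55 minutes leg 2 → 16:06 UTC.
New York is UTC−4:00, so local arrival = 16:06 − 4:00 = 12:06 on Apr 9.

12:06 on April 9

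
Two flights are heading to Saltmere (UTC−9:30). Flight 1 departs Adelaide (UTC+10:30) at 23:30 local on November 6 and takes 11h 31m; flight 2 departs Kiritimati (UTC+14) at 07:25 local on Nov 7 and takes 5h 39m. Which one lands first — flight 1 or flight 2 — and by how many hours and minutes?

the second, by 1 hour 27 minutes

Flight 1 in UTC: 23:30 − 10:30 = 13:00 on Nov 6.
+11 hours and 31 minutes → arrive 00:31 UTC on Nov 7.
Flight 2 in UTC: 07:25 − 14:00 = 17:25 on Nov 6.
+5 hours 39 minutes → arrive 23:04 UTC on Nov 6.
Flight 2 lands earlier by 1 hour 27 minutes.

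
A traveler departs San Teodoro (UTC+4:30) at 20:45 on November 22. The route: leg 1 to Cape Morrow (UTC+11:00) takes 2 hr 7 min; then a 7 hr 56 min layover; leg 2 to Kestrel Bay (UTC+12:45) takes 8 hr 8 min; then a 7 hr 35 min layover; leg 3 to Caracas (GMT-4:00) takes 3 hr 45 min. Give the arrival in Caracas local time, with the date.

17:46 on Nov 23

Convert departure to UTC: 20:45 − 4:30 = 16:15 UTC on Nov 22.
Add 2 hours 7 minutes leg 1 → 18:22 UTC.
Add 7 hours 56 minutes layover in Cape Morrow → 02:18 UTC (Nov 23).
Add 8 hours 8 minutes leg 2 → 10:26 UTC.
Add 7 hours and 35 minutes layover in Kestrel Bay → 18:01 UTC.
Add 3 hours 45 minutes leg 3 → 21:46 UTC.
Caracas is UTC−4:00, so local arrival = 21:46 − 4:00 = 17:46 on Nov 23.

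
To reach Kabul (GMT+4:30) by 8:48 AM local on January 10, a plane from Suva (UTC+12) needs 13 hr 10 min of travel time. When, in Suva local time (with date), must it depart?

3:08 AM on January 10

Target arrival in UTC: 8:48 AM − 4:30 = 4:18 AM on Jan 10.
Subtract 13 hours 10 minutes → departure 3:08 PM UTC on Jan 9.
Suva is UTC+12:00: 3:08 PM + 12:00 = 3:08 AM on Jan 10.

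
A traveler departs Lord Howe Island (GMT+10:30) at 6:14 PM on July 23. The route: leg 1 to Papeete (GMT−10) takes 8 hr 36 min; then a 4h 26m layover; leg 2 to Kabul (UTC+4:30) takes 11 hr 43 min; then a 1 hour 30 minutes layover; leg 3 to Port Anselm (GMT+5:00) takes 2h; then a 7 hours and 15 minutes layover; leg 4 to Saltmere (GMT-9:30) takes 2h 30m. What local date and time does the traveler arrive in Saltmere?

Convert departure to UTC: 6:14 PM − 10:30 = 7:44 AM UTC on Jul 23.
Add 8 hours 36 minutes leg 1 → 4:20 PM UTC.
Add 4 hours and 26 minutes layover in Papeete → 8:46 PM UTC.
Add 11 hours 43 minutes leg 2 → 8:29 AM UTC (Jul 24).
Add 1 hour and 30 minutes layover in Kabul → 9:59 AM UTC.
Add 2 hours leg 3 → 11:59 AM UTC.
Add 7 hours 15 minutes layover in Port Anselm → 7:14 PM UTC.
Add 2 hours 30 minutes leg 4 → 9:44 PM UTC.
Saltmere is UTC−9:30, so local arrival = 9:44 PM − 9:30 = 12:14 PM on Jul 24.

12:14 PM on Jul 24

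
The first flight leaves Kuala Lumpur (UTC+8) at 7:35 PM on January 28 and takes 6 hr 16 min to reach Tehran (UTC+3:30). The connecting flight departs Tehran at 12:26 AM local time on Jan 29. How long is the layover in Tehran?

3 hours 5 minutes

Convert departure to UTC: 7:35 PM − 8:00 = 11:35 AM UTC on Jan 28.
Add 6 hours and 16 minutes flight time → 5:51 PM UTC.
Tehran is UTC+3:30, so local arrival = 5:51 PM + 3:30 = 9:21 PM on Jan 28.
Layover = 12:26 AM − 9:21 PM (+1 day) = 3 hours 5 minutes.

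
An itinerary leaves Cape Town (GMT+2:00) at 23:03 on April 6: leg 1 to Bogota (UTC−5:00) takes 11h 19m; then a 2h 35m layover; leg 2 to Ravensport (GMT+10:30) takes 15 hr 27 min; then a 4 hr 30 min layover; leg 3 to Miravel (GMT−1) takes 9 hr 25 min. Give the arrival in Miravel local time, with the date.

Convert departure to UTC: 23:03 − 2:00 = 21:03 UTC on Apr 6.
Add 11 hours and 19 minutes leg 1 → 08:22 UTC (Apr 7).
Add 2 hours and 35 minutes layover in Bogota → 10:57 UTC.
Add 15 hours and 27 minutes leg 2 → 02:24 UTC (Apr 8).
Add 4 hours and 30 minutes layover in Ravensport → 06:54 UTC.
Add 9 hours 25 minutes leg 3 → 16:19 UTC.
Miravel is UTC−1:00, so local arrival = 16:19 − 1:00 = 15:19 on Apr 8.

15:19 on April 8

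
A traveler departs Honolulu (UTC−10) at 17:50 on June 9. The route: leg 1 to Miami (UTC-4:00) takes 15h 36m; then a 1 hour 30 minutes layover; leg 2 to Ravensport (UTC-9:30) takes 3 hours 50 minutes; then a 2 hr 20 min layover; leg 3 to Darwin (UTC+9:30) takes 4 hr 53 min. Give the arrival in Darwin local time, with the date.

17:29 on Jun 11

Convert departure to UTC: 17:50 + 10:00 = 03:50 UTC on Jun 10.
Add 15 hours and 36 minutes leg 1 → 19:26 UTC.
Add 1 hour and 30 minutes layover in Miami → 20:56 UTC.
Add 3 hours and 50 minutes leg 2 → 00:46 UTC (Jun 11).
Add 2 hours and 20 minutes layover in Ravensport → 03:06 UTC.
Add 4 hours 53 minutes leg 3 → 07:59 UTC.
Darwin is UTC+9:30, so local arrival = 07:59 + 9:30 = 17:29 on Jun 11.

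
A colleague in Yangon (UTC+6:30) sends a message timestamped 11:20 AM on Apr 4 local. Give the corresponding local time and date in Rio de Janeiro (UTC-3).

Rio de Janeiro is 9:30 behind Yangon.
Shift by the zone difference: 11:20 AM − 9:30 = 1:50 AM on Apr 4 in Rio de Janeiro.

1:50 AM on Apr 4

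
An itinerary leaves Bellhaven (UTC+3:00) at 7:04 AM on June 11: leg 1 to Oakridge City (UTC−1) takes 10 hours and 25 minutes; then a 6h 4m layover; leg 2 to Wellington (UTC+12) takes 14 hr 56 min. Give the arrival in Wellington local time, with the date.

11:29 PM on June 12

Convert departure to UTC: 7:04 AM − 3:00 = 4:04 AM UTC on Jun 11.
Add 10 hours 25 minutes leg 1 → 2:29 PM UTC.
Add 6 hours and 4 minutes layover in Oakridge City → 8:33 PM UTC.
Add 14 hours and 56 minutes leg 2 → 11:29 AM UTC (Jun 12).
Wellington is UTC+12:00, so local arrival = 11:29 AM + 12:00 = 11:29 PM on Jun 12.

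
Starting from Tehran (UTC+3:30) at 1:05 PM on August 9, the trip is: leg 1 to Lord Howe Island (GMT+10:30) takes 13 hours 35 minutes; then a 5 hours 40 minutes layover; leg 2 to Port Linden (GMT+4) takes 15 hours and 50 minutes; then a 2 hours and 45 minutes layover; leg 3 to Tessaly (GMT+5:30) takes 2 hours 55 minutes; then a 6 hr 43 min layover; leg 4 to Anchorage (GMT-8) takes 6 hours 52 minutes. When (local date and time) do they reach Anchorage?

Convert departure to UTC: 1:05 PM − 3:30 = 9:35 AM UTC on Aug 9.
Add 13 hours 35 minutes leg 1 → 11:10 PM UTC.
Add 5 hours 40 minutes layover in Lord Howe Island → 4:50 AM UTC (Aug 10).
Add 15 hours 50 minutes leg 2 → 8:40 PM UTC.
Add 2 hours 45 minutes layover in Port Linden → 11:25 PM UTC.
Add 2 hours and 55 minutes leg 3 → 2:20 AM UTC (Aug 11).
Add 6 hours and 43 minutes layover in Tessaly → 9:03 AM UTC.
Add 6 hours and 52 minutes leg 4 → 3:55 PM UTC.
Anchorage is UTC−8:00, so local arrival = 3:55 PM − 8:00 = 7:55 AM on Aug 11.

7:55 AM on August 11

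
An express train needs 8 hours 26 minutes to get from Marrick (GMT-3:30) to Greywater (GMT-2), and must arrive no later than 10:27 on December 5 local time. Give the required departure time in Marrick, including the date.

00:31 on Dec 5

Target arrival in UTC: 10:27 + 2:00 = 12:27 on Dec 5.
Subtract 8 hours and 26 minutes → departure 04:01 UTC on Dec 5.
Marrick is UTC−3:30: 04:01 − 3:30 = 00:31 on Dec 5.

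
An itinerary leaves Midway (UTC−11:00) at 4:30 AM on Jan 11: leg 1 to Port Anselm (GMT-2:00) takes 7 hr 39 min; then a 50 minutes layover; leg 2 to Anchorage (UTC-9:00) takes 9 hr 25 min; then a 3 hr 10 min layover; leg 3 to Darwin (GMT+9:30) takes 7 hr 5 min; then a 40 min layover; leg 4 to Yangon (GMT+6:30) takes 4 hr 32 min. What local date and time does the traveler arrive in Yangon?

Convert departure to UTC: 4:30 AM + 11:00 = 3:30 PM UTC on Jan 11.
Add 7 hours 39 minutes leg 1 → 11:09 PM UTC.
Add 50 minutes layover in Port Anselm → 11:59 PM UTC.
Add 9 hours and 25 minutes leg 2 → 9:24 AM UTC (Jan 12).
Add 3 hours and 10 minutes layover in Anchorage → 12:34 PM UTC.
Add 7 hours and 5 minutes leg 3 → 7:39 PM UTC.
Add 40 minutes layover in Darwin → 8:19 PM UTC.
Add 4 hours and 32 minutes leg 4 → 12:51 AM UTC (Jan 13).
Yangon is UTC+6:30, so local arrival = 12:51 AM + 6:30 = 7:21 AM on Jan 13.

7:21 AM on January 13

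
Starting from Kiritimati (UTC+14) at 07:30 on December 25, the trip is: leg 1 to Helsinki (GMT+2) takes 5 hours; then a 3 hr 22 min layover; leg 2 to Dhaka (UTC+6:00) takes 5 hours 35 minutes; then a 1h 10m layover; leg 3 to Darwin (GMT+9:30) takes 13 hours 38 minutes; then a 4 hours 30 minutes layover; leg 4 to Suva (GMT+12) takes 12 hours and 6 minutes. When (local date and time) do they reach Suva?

Convert departure to UTC: 07:30 − 14:00 = 17:30 UTC on Dec 24.
Add 5 hours leg 1 → 22:30 UTC.
Add 3 hours 22 minutes layover in Helsinki → 01:52 UTC (Dec 25).
Add 5 hours 35 minutes leg 2 → 07:27 UTC.
Add 1 hour and 10 minutes layover in Dhaka → 08:37 UTC.
Add 13 hours and 38 minutes leg 3 → 22:15 UTC.
Add 4 hours and 30 minutes layover in Darwin → 02:45 UTC (Dec 26).
Add 12 hours 6 minutes leg 4 → 14:51 UTC.
Suva is UTC+12:00, so local arrival = 14:51 + 12:00 = 02:51 on Dec 27.

02:51 on December 27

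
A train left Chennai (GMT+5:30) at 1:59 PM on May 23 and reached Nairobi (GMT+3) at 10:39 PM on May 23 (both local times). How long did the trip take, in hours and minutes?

11 hours 10 minutes

Nairobi is 2:30 behind Chennai.
Clock-face elapsed time (ignoring zones) is 8 hours 40 minutes.
Actual elapsed = 8 hours 40 minutes + 2:30 = 11 hours 10 minutes.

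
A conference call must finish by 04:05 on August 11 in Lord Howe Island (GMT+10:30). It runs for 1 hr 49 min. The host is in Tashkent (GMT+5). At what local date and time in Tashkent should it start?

20:46 on August 10

Target end time in UTC: 04:05 − 10:30 = 17:35 on Aug 10.
Subtract 1 hour 49 minutes → start 15:46 UTC on Aug 10.
Tashkent is UTC+5:00: 15:46 + 5:00 = 20:46 on Aug 10.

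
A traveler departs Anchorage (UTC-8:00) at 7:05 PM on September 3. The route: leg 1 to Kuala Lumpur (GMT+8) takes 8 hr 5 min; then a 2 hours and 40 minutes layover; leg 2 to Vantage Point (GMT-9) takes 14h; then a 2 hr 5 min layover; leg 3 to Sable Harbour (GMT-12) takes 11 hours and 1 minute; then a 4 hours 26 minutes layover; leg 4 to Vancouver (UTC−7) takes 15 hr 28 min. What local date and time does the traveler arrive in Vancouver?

Convert departure to UTC: 7:05 PM + 8:00 = 3:05 AM UTC on Sep 4.
Add 8 hours and 5 minutes leg 1 → 11:10 AM UTC.
Add 2 hours 40 minutes layover in Kuala Lumpur → 1:50 PM UTC.
Add 14 hours leg 2 → 3:50 AM UTC (Sep 5).
Add 2 hours and 5 minutes layover in Vantage Point → 5:55 AM UTC.
Add 11 hours and 1 minute leg 3 → 4:56 PM UTC.
Add 4 hours 26 minutes layover in Sable Harbour → 9:22 PM UTC.
Add 15 hours and 28 minutes leg 4 → 12:50 PM UTC (Sep 6).
Vancouver is UTC−7:00, so local arrival = 12:50 PM − 7:00 = 5:50 AM on Sep 6.

5:50 AM on Sep 6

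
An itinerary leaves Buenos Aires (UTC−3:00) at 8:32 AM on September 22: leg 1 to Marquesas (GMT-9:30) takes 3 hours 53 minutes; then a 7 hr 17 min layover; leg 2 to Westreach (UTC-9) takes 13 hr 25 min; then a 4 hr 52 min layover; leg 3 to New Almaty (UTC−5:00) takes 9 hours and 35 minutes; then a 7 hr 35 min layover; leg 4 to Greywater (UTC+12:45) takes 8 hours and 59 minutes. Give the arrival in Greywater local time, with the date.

Convert departure to UTC: 8:32 AM + 3:00 = 11:32 AM UTC on Sep 22.
Add 3 hours 53 minutes leg 1 → 3:25 PM UTC.
Add 7 hours 17 minutes layover in Marquesas → 10:42 PM UTC.
Add 13 hours and 25 minutes leg 2 → 12:07 PM UTC (Sep 23).
Add 4 hours and 52 minutes layover in Westreach → 4:59 PM UTC.
Add 9 hours and 35 minutes leg 3 → 2:34 AM UTC (Sep 24).
Add 7 hours 35 minutes layover in New Almaty → 10:09 AM UTC.
Add 8 hours 59 minutes leg 4 → 7:08 PM UTC.
Greywater is UTC+12:45, so local arrival = 7:08 PM + 12:45 = 7:53 AM on Sep 25.

7:53 AM on Sep 25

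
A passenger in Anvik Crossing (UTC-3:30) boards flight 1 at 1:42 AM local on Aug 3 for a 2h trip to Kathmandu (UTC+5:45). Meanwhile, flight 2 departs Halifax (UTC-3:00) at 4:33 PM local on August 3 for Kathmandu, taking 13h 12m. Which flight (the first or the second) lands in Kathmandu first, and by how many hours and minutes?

the first, by 25 hours 33 minutes

Flight 1 in UTC: 1:42 AM + 3:30 = 5:12 AM on Aug 3.
+2 hours → arrive 7:12 AM UTC on Aug 3.
Flight 2 in UTC: 4:33 PM + 3:00 = 7:33 PM on Aug 3.
+13 hours and 12 minutes → arrive 8:45 AM UTC on Aug 4.
Flight 1 lands earlier by 25 hours 33 minutes.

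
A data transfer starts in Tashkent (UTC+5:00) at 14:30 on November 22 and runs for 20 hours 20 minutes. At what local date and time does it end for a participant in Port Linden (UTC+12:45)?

18:35 on Nov 23

Convert start to UTC: 14:30 − 5:00 = 09:30 UTC on Nov 22.
Add 20 hours 20 minutes duration → 05:50 UTC (Nov 23).
Port Linden is UTC+12:45, so local end time = 05:50 + 12:45 = 18:35 on Nov 23.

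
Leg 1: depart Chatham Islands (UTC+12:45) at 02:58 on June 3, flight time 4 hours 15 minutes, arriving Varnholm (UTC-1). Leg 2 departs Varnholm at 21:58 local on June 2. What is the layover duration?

4 hours 30 minutes

Convert departure to UTC: 02:58 − 12:45 = 14:13 UTC on Jun 2.
Add 4 hours 15 minutes flight time → 18:28 UTC.
Varnholm is UTC−1:00, so local arrival = 18:28 − 1:00 = 17:28 on Jun 2.
Layover = 21:58 − 17:28 = 4 hours 30 minutes.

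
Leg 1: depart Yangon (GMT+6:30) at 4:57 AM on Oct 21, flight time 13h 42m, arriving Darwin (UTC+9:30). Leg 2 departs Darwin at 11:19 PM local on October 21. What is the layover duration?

Convert departure to UTC: 4:57 AM − 6:30 = 10:27 PM UTC on Oct 20.
Add 13 hours and 42 minutes flight time → 12:09 PM UTC (Oct 21).
Darwin is UTC+9:30, so local arrival = 12:09 PM + 9:30 = 9:39 PM on Oct 21.
Layover = 11:19 PM − 9:39 PM = 1 hour 40 minutes.

1 hour 40 minutes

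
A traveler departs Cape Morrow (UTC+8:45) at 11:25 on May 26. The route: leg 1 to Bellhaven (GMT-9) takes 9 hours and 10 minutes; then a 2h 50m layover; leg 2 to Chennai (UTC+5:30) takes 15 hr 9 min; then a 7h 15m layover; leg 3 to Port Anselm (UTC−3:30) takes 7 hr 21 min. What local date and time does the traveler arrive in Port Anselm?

16:55 on May 27

Convert departure to UTC: 11:25 − 8:45 = 02:40 UTC on May 26.
Add 9 hours and 10 minutes leg 1 → 11:50 UTC.
Add 2 hours 50 minutes layover in Bellhaven → 14:40 UTC.
Add 15 hours and 9 minutes leg 2 → 05:49 UTC (May 27).
Add 7 hours and 15 minutes layover in Chennai → 13:04 UTC.
Add 7 hours 21 minutes leg 3 → 20:25 UTC.
Port Anselm is UTC−3:30, so local arrival = 20:25 − 3:30 = 16:55 on May 27.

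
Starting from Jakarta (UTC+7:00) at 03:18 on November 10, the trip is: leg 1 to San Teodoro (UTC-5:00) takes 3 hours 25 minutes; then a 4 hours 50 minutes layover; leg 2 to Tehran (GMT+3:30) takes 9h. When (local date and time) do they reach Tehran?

Convert departure to UTC: 03:18 − 7:00 = 20:18 UTC on Nov 9.
Add 3 hours 25 minutes leg 1 → 23:43 UTC.
Add 4 hours and 50 minutes layover in San Teodoro → 04:33 UTC (Nov 10).
Add 9 hours leg 2 → 13:33 UTC.
Tehran is UTC+3:30, so local arrival = 13:33 + 3:30 = 17:03 on Nov 10.

17:03 on November 10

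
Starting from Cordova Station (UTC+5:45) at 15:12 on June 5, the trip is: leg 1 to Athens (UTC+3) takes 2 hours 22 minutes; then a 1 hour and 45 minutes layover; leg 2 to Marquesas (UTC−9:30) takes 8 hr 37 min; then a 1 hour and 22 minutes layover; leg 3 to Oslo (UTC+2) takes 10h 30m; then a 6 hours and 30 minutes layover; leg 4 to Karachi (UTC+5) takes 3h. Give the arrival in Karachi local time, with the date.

Convert departure to UTC: 15:12 − 5:45 = 09:27 UTC on Jun 5.
Add 2 hours 22 minutes leg 1 → 11:49 UTC.
Add 1 hour 45 minutes layover in Athens → 13:34 UTC.
Add 8 hours and 37 minutes leg 2 → 22:11 UTC.
Add 1 hour 22 minutes layover in Marquesas → 23:33 UTC.
Add 10 hours 30 minutes leg 3 → 10:03 UTC (Jun 6).
Add 6 hours and 30 minutes layover in Oslo → 16:33 UTC.
Add 3 hours leg 4 → 19:33 UTC.
Karachi is UTC+5:00, so local arrival = 19:33 + 5:00 = 00:33 on Jun 7.

00:33 on Jun 7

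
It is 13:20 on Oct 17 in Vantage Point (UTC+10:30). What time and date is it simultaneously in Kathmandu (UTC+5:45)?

In UTC: 13:20 − 10:30 = 02:50 on Oct 17.
Kathmandu is UTC+5:45: 02:50 + 5:45 = 08:35 on Oct 17.

08:35 on Oct 17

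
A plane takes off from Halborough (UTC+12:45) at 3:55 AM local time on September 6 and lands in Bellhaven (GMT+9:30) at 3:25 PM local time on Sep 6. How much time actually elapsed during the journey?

14 hours 45 minutes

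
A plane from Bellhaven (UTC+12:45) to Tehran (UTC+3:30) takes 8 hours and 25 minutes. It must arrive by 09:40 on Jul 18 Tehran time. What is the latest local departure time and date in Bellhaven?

10:30 on July 18

Target arrival in UTC: 09:40 − 3:30 = 06:10 on Jul 18.
Subtract 8 hours and 25 minutes → departure 21:45 UTC on Jul 17.
Bellhaven is UTC+12:45: 21:45 + 12:45 = 10:30 on Jul 18.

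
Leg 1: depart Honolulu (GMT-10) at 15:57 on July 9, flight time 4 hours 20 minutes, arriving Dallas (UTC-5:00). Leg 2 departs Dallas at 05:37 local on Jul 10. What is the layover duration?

Convert departure to UTC: 15:57 + 10:00 = 01:57 UTC on Jul 10.
Add 4 hours and 20 minutes flight time → 06:17 UTC.
Dallas is UTC−5:00, so local arrival = 06:17 − 5:00 = 01:17 on Jul 10.
Layover = 05:37 − 01:17 = 4 hours 20 minutes.

4 hours 20 minutes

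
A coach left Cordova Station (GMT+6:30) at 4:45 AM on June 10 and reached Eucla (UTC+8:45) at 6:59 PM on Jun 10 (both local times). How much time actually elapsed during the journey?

Departure in UTC: 4:45 AM − 6:30 = 10:15 PM on Jun 9.
Arrival in UTC: 6:59 PM − 8:45 = 10:14 AM on Jun 10.
Elapsed = 10:14 AM − 10:15 PM (+1 day) = 11 hours 59 minutes.

11 hours 59 minutes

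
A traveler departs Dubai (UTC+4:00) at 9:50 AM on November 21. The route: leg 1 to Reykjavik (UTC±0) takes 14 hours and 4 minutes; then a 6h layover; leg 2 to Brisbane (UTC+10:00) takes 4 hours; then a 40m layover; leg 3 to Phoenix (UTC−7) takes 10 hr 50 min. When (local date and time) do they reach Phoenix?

10:24 AM on November 22

Convert departure to UTC: 9:50 AM − 4:00 = 5:50 AM UTC on Nov 21.
Add 14 hours 4 minutes leg 1 → 7:54 PM UTC.
Add 6 hours layover in Reykjavik → 1:54 AM UTC (Nov 22).
Add 4 hours leg 2 → 5:54 AM UTC.
Add 40 minutes layover in Brisbane → 6:34 AM UTC.
Add 10 hours 50 minutes leg 3 → 5:24 PM UTC.
Phoenix is UTC−7:00, so local arrival = 5:24 PM − 7:00 = 10:24 AM on Nov 22.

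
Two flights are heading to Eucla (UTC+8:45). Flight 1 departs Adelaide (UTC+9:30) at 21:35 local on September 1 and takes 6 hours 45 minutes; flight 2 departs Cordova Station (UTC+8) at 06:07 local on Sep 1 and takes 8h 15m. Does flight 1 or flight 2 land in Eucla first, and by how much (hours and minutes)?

Flight 1 in UTC: 21:35 − 9:30 = 12:05 on Sep 1.
+6 hours 45 minutes → arrive 18:50 UTC on Sep 1.
Flight 2 in UTC: 06:07 − 8:00 = 22:07 on Aug 31.
+8 hours 15 minutes → arrive 06:22 UTC on Sep 1.
Flight 2 lands earlier by 12 hours 28 minutes.

the second, by 12 hours 28 minutes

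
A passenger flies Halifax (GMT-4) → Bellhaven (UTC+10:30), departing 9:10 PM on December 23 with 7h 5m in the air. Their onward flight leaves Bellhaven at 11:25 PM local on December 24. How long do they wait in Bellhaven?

4 hours 40 minutes

Convert departure to UTC: 9:10 PM + 4:00 = 1:10 AM UTC on Dec 24.
Add 7 hours 5 minutes flight time → 8:15 AM UTC.
Bellhaven is UTC+10:30, so local arrival = 8:15 AM + 10:30 = 6:45 PM on Dec 24.
Layover = 11:25 PM − 6:45 PM = 4 hours 40 minutes.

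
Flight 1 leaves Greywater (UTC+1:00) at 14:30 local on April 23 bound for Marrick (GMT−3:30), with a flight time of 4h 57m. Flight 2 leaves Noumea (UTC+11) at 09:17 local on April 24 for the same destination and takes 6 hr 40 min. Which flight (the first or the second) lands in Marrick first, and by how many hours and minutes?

Flight 1 in UTC: 14:30 − 1:00 = 13:30 on Apr 23.
+4 hours and 57 minutes → arrive 18:27 UTC on Apr 23.
Flight 2 in UTC: 09:17 − 11:00 = 22:17 on Apr 23.
+6 hours 40 minutes → arrive 04:57 UTC on Apr 24.
Flight 1 lands earlier by 10 hours 30 minutes.

the first, by 10 hours 30 minutes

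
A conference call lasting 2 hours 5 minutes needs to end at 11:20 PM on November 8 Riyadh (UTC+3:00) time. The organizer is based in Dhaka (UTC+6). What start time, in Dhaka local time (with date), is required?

Target end time in UTC: 11:20 PM − 3:00 = 8:20 PM on Nov 8.
Subtract 2 hours 5 minutes → start 6:15 PM UTC on Nov 8.
Dhaka is UTC+6:00: 6:15 PM + 6:00 = 12:15 AM on Nov 9.

12:15 AM on November 9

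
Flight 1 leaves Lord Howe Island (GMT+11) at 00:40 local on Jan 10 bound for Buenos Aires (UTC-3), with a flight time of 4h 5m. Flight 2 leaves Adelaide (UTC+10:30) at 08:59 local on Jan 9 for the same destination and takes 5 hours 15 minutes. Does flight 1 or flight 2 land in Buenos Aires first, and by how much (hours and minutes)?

Flight 1 in UTC: 00:40 − 11:00 = 13:40 on Jan 9.
+4 hours and 5 minutes → arrive 17:45 UTC on Jan 9.
Flight 2 in UTC: 08:59 − 10:30 = 22:29 on Jan 8.
+5 hours 15 minutes → arrive 03:44 UTC on Jan 9.
Flight 2 lands earlier by 14 hours 1 minute.

the second, by 14 hours 1 minute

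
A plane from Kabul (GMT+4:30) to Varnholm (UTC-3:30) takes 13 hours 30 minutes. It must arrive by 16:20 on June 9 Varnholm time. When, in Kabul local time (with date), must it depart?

10:50 on Jun 9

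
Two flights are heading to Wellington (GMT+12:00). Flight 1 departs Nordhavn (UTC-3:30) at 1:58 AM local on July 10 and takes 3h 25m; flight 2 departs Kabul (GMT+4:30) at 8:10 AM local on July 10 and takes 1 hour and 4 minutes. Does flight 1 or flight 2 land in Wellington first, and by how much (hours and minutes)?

the second, by 4 hours 9 minutes

Flight 1 in UTC: 1:58 AM + 3:30 = 5:28 AM on Jul 10.
+3 hours 25 minutes → arrive 8:53 AM UTC on Jul 10.
Flight 2 in UTC: 8:10 AM − 4:30 = 3:40 AM on Jul 10.
+1 hour and 4 minutes → arrive 4:44 AM UTC on Jul 10.
Flight 2 lands earlier by 4 hours 9 minutes.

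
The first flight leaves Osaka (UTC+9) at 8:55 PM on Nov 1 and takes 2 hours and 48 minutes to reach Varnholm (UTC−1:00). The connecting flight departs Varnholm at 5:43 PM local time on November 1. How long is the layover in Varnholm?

4 hours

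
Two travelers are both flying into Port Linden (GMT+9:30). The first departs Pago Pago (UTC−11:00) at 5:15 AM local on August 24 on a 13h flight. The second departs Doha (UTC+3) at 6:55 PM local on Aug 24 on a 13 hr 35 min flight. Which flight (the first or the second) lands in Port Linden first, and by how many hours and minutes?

Flight 1 in UTC: 5:15 AM + 11:00 = 4:15 PM on Aug 24.
+13 hours → arrive 5:15 AM UTC on Aug 25.
Flight 2 in UTC: 6:55 PM − 3:00 = 3:55 PM on Aug 24.
+13 hours 35 minutes → arrive 5:30 AM UTC on Aug 25.
Flight 1 lands earlier by 15 minutes.

the first, by 15 minutes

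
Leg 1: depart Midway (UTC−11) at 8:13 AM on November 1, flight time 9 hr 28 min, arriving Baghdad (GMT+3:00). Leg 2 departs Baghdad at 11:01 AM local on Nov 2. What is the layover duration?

Convert departure to UTC: 8:13 AM + 11:00 = 7:13 PM UTC on Nov 1.
Add 9 hours and 28 minutes flight time → 4:41 AM UTC (Nov 2).
Baghdad is UTC+3:00, so local arrival = 4:41 AM + 3:00 = 7:41 AM on Nov 2.
Layover = 11:01 AM − 7:41 AM = 3 hours 20 minutes.

3 hours 20 minutes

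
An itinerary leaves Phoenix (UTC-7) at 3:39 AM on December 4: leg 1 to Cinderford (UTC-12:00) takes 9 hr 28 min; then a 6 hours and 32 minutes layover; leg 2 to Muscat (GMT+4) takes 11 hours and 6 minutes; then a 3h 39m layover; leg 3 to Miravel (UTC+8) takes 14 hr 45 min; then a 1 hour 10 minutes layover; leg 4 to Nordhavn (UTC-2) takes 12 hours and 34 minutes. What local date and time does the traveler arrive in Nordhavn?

Convert departure to UTC: 3:39 AM + 7:00 = 10:39 AM UTC on Dec 4.
Add 9 hours 28 minutes leg 1 → 8:07 PM UTC.
Add 6 hours and 32 minutes layover in Cinderford → 2:39 AM UTC (Dec 5).
Add 11 hours and 6 minutes leg 2 → 1:45 PM UTC.
Add 3 hours 39 minutes layover in Muscat → 5:24 PM UTC.
Add 14 hours 45 minutes leg 3 → 8:09 AM UTC (Dec 6).
Add 1 hour and 10 minutes layover in Miravel → 9:19 AM UTC.
Add 12 hours and 34 minutes leg 4 → 9:53 PM UTC.
Nordhavn is UTC−2:00, so local arrival = 9:53 PM − 2:00 = 7:53 PM on Dec 6.

7:53 PM on December 6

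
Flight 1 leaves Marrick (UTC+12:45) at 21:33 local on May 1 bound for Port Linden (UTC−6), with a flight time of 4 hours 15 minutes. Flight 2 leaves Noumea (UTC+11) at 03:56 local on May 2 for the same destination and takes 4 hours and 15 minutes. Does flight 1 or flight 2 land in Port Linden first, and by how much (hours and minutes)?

the first, by 8 hours 8 minutes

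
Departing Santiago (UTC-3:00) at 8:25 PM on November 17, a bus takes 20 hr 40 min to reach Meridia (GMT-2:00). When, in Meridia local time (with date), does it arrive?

6:05 PM on November 18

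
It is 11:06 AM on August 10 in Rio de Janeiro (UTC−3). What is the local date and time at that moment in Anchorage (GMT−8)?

In UTC: 11:06 AM + 3:00 = 2:06 PM on Aug 10.
Anchorage is UTC−8:00: 2:06 PM − 8:00 = 6:06 AM on Aug 10.

6:06 AM on August 10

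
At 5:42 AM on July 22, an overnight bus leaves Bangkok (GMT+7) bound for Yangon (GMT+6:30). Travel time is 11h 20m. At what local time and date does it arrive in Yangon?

4:32 PM on Jul 22

Convert departure to UTC: 5:42 AM − 7:00 = 10:42 PM UTC on Jul 21.
Add 11 hours and 20 minutes travel time → 10:02 AM UTC (Jul 22).
Yangon is UTC+6:30, so local arrival = 10:02 AM + 6:30 = 4:32 PM on Jul 22.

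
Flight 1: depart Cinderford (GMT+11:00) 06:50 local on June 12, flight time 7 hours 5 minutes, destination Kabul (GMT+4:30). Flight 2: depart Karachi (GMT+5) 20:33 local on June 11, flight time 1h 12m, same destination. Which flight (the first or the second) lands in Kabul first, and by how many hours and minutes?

Flight 1 in UTC: 06:50 − 11:00 = 19:50 on Jun 11.
+7 hours 5 minutes → arrive 02:55 UTC on Jun 12.
Flight 2 in UTC: 20:33 − 5:00 = 15:33 on Jun 11.
+1 hour and 12 minutes → arrive 16:45 UTC on Jun 11.
Flight 2 lands earlier by 10 hours 10 minutes.

the second, by 10 hours 10 minutes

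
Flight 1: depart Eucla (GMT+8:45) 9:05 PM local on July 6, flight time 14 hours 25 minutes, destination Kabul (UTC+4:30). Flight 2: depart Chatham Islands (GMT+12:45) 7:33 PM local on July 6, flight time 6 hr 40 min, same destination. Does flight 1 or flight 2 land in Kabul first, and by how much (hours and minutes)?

the second, by 13 hours 17 minutes

Flight 1 in UTC: 9:05 PM − 8:45 = 12:20 PM on Jul 6.
+14 hours and 25 minutes → arrive 2:45 AM UTC on Jul 7.
Flight 2 in UTC: 7:33 PM − 12:45 = 6:48 AM on Jul 6.
+6 hours 40 minutes → arrive 1:28 PM UTC on Jul 6.
Flight 2 lands earlier by 13 hours 17 minutes.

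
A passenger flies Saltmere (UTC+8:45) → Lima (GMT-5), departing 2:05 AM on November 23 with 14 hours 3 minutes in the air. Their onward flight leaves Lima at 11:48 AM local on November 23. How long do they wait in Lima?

9 hours 25 minutes

Convert departure to UTC: 2:05 AM − 8:45 = 5:20 PM UTC on Nov 22.
Add 14 hours 3 minutes flight time → 7:23 AM UTC (Nov 23).
Lima is UTC−5:00, so local arrival = 7:23 AM − 5:00 = 2:23 AM on Nov 23.
Layover = 11:48 AM − 2:23 AM = 9 hours 25 minutes.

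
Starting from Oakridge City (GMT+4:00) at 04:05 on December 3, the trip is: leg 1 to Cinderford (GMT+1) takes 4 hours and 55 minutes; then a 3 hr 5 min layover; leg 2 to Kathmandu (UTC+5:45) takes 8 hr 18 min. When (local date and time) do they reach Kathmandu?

22:08 on Dec 3

Convert departure to UTC: 04:05 − 4:00 = 00:05 UTC on Dec 3.
Add 4 hours 55 minutes leg 1 → 05:00 UTC.
Add 3 hours 5 minutes layover in Cinderford → 08:05 UTC.
Add 8 hours 18 minutes leg 2 → 16:23 UTC.
Kathmandu is UTC+5:45, so local arrival = 16:23 + 5:45 = 22:08 on Dec 3.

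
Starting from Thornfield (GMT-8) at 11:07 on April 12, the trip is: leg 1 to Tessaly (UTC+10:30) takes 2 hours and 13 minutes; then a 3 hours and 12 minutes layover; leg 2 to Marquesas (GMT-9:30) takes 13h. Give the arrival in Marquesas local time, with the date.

04:02 on April 13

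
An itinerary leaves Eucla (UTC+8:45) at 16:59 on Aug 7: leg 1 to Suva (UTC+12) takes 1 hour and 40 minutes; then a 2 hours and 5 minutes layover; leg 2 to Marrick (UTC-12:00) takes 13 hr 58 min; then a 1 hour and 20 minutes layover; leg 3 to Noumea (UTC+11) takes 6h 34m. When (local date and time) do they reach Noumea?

20:51 on August 8

Convert departure to UTC: 16:59 − 8:45 = 08:14 UTC on Aug 7.
Add 1 hour and 40 minutes leg 1 → 09:54 UTC.
Add 2 hours 5 minutes layover in Suva → 11:59 UTC.
Add 13 hours 58 minutes leg 2 → 01:57 UTC (Aug 8).
Add 1 hour 20 minutes layover in Marrick → 03:17 UTC.
Add 6 hours and 34 minutes leg 3 → 09:51 UTC.
Noumea is UTC+11:00, so local arrival = 09:51 + 11:00 = 20:51 on Aug 8.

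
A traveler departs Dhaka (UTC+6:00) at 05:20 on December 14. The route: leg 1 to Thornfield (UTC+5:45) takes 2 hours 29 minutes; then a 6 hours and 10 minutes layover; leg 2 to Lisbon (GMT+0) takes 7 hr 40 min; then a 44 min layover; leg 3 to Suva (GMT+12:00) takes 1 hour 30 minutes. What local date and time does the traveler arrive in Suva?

05:53 on Dec 15

Convert departure to UTC: 05:20 − 6:00 = 23:20 UTC on Dec 13.
Add 2 hours 29 minutes leg 1 → 01:49 UTC (Dec 14).
Add 6 hours and 10 minutes layover in Thornfield → 07:59 UTC.
Add 7 hours and 40 minutes leg 2 → 15:39 UTC.
Add 44 minutes layover in Lisbon → 16:23 UTC.
Add 1 hour 30 minutes leg 3 → 17:53 UTC.
Suva is UTC+12:00, so local arrival = 17:53 + 12:00 = 05:53 on Dec 15.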